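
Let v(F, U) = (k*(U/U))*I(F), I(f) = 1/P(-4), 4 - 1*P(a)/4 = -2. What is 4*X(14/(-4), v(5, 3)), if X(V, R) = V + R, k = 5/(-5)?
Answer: -85/6 ≈ -14.167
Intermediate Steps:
P(a) = 24 (P(a) = 16 - 4*(-2) = 16 + 8 = 24)
I(f) = 1/24
k = -1 (k = 5*(-⅕) = -1)
v(F, U) = -1/24 (v(F, U) = -U/U*(1/24) = -1*1*(1/24) = -1*1/24 = -1/24)
X(V, R) = R + V
4*X(14/(-4), v(5, 3)) = 4*(-1/24 + 14/(-4)) = 4*(-1/24 + 14*(-¼)) = 4*(-1/24 - 7/2) = 4*(-85/24) = -85/6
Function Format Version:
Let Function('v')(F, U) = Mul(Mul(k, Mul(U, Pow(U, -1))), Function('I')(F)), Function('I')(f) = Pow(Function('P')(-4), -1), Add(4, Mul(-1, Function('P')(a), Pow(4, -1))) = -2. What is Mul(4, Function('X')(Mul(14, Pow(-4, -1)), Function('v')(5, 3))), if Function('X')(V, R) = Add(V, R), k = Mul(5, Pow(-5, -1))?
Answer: Rational(-85, 6) ≈ -14.167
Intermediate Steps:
Function('P')(a) = 24 (Function('P')(a) = Add(16, Mul(-4, -2)) = Add(16, 8) = 24)
Function('I')(f) = Rational(1, 24) (Function('I')(f) = Pow(24, -1) = Rational(1, 24))
k = -1 (k = Mul(5, Rational(-1, 5)) = -1)
Function('v')(F, U) = Rational(-1, 24) (Function('v')(F, U) = Mul(Mul(-1, Mul(U, Pow(U, -1))), Rational(1, 24)) = Mul(Mul(-1, 1), Rational(1, 24)) = Mul(-1, Rational(1, 24)) = Rational(-1, 24))
Function('X')(V, R) = Add(R, V)
Mul(4, Function('X')(Mul(14, Pow(-4, -1)), Function('v')(5, 3))) = Mul(4, Add(Rational(-1, 24), Mul(14, Pow(-4, -1)))) = Mul(4, Add(Rational(-1, 24), Mul(14, Rational(-1, 4)))) = Mul(4, Add(Rational(-1, 24), Rational(-7, 2))) = Mul(4, Rational(-85, 24)) = Rational(-85, 6)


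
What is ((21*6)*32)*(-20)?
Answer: -80640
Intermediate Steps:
((21*6)*32)*(-20) = (126*32)*(-20) = 4032*(-20) = -80640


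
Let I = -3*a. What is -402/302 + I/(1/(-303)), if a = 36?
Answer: 4941123/151 ≈ 32723.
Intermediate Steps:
I = -108 (I = -3*36 = -108)
-402/302 + I/(1/(-303)) = -402/302 - 108/(1/(-303)) = -402*1/302 - 108/(-1/303) = -201/151 - 108*(-303) = -201/151 + 32724 = 4941123/151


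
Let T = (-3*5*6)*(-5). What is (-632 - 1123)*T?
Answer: -789750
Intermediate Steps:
T = 450 (T = -15*6*(-5) = -90*(-5) = 450)
(-632 - 1123)*T = (-632 - 1123)*450 = -1755*450 = -789750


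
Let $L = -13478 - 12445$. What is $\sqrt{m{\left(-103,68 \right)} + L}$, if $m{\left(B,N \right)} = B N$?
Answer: $i \sqrt{32927} \approx 181.46 i$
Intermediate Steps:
$L = -25923$ ($L = -13478 - 12445 = -25923$)
$\sqrt{m{\left(-103,68 \right)} + L} = \sqrt{\left(-103\right) 68 - 25923} = \sqrt{-7004 - 25923} = \sqrt{-32927} = i \sqrt{32927}$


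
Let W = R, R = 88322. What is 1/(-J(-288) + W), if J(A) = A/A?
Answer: 1/88321 ≈ 1.1322e-5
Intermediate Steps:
J(A) = 1
W = 88322
1/(-J(-288) + W) = 1/(-1*1 + 88322) = 1/(-1 + 88322) = 1/88321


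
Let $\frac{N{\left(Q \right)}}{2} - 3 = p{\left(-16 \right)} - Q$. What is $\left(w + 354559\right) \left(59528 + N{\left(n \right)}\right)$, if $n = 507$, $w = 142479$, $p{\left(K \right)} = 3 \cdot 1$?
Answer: $29089645988$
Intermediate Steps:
$p{\left(K \right)} = 3$
$N{\left(Q \right)} = 12 - 2 Q$ ($N{\left(Q \right)} = 6 + 2 \left(3 - Q\right) = 6 - \left(-6 + 2 Q\right) = 12 - 2 Q$)
$\left(w + 354559\right) \left(59528 + N{\left(n \right)}\right) = \left(142479 + 354559\right) \left(59528 + \left(12 - 1014\right)\right) = 497038 \left(59528 + \left(12 - 1014\right)\right) = 497038 \left(59528 - 1002\right) = 497038 \cdot 58526 = 29089645988$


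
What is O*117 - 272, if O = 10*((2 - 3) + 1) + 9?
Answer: 781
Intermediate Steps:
O = 9 (O = 10*(-1 + 1) + 9 = 10*0 + 9 = 0 + 9 = 9)
O*117 - 272 = 9*117 - 272 = 1053 - 272 = 781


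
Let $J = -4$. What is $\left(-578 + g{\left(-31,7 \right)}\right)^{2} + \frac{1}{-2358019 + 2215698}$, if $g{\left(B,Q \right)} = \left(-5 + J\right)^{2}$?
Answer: $\frac{35154567888}{142321} \approx 2.4701 \cdot 10^{5}$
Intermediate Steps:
$g{\left(B,Q \right)} = 81$ ($g{\left(B,Q \right)} = \left(-5 - 4\right)^{2} = \left(-9\right)^{2} = 81$)
$\left(-578 + g{\left(-31,7 \right)}\right)^{2} + \frac{1}{-2358019 + 2215698} = \left(-578 + 81\right)^{2} + \frac{1}{-2358019 + 2215698} = \left(-497\right)^{2} + \frac{1}{-142321} = 247009 - \frac{1}{142321} = \frac{35154567888}{142321}$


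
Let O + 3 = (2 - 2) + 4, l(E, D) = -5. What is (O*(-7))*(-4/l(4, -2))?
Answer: -28/5 ≈ -5.6000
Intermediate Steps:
O = 1 (O = -3 + ((2 - 2) + 4) = -3 + (0 + 4) = -3 + 4 = 1)
(O*(-7))*(-4/l(4, -2)) = (1*(-7))*(-4/(-5)) = -(-28)*(-1)/5 = -7*4/5 = -28/5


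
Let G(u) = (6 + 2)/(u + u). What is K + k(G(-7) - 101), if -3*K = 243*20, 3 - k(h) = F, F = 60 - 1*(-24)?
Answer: -1701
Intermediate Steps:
G(u) = 4/u (G(u) = 8/((2*u)) = 8*(1/(2*u)) = 4/u)
F = 84 (F = 60 + 24 = 84)
k(h) = -81 (k(h) = 3 - 1*84 = 3 - 84 = -81)
K = -1620 (K = -81*20 = -⅓*4860 = -1620)
K + k(G(-7) - 101) = -1620 - 81 = -1701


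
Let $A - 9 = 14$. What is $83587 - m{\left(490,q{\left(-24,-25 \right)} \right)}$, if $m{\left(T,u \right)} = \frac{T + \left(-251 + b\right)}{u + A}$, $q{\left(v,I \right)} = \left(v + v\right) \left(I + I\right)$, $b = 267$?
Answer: $\frac{202530795}{2423} \approx 83587.0$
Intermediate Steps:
$A = 23$ ($A = 9 + 14 = 23$)
$q{\left(v,I \right)} = 4 I v$ ($q{\left(v,I \right)} = 2 v 2 I = 4 I v$)
$m{\left(T,u \right)} = \frac{16 + T}{23 + u}$ ($m{\left(T,u \right)} = \frac{T + \left(-251 + 267\right)}{u + 23} = \frac{T + 16}{23 + u} = \frac{16 + T}{23 + u}$)
$83587 - m{\left(490,q{\left(-24,-25 \right)} \right)} = 83587 - \frac{16 + 490}{23 + 4 \left(-25\right) \left(-24\right)} = 83587 - \frac{1}{23 + 2400} \cdot 506 = 83587 - \frac{1}{2423} \cdot 506 = 83587 - \frac{506}{2423} = \frac{202530795}{2423}$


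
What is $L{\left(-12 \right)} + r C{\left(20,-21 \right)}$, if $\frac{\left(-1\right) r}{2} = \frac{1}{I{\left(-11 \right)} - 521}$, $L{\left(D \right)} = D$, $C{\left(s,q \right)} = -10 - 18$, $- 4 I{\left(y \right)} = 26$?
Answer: $- \frac{12772}{1055} \approx -12.106$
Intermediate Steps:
$I{\left(y \right)} = - \frac{13}{2}$ ($I{\left(y \right)} = \left(- \frac{1}{4}\right) 26 = - \frac{13}{2}$)
$C{\left(s,q \right)} = -28$
$r = \frac{4}{1055}$ ($r = - \frac{2}{- \frac{13}{2} - 521} = - \frac{2}{- \frac{1055}{2}} = \left(-2\right) \left(- \frac{2}{1055}\right) = \frac{4}{1055} \approx 0.0037915$)
$L{\left(-12 \right)} + r C{\left(20,-21 \right)} = -12 + \frac{4}{1055} \left(-28\right) = -12 - \frac{112}{1055} = - \frac{12772}{1055}$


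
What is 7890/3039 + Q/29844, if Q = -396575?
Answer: -323240755/30231972 ≈ -10.692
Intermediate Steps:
7890/3039 + Q/29844 = 7890/3039 - 396575/29844 = 7890*(1/3039) - 396575*1/29844 = 2630/1013 - 396575/29844 = -323240755/30231972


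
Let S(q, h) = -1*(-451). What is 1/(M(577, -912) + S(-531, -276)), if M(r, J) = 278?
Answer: 1/729 ≈ 0.0013717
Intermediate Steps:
S(q, h) = 451
1/(M(577, -912) + S(-531, -276)) = 1/(278 + 451) = 1/729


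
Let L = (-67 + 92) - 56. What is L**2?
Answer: 961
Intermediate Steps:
L = -31 (L = 25 - 56 = -31)
L**2 = (-31)**2 = 961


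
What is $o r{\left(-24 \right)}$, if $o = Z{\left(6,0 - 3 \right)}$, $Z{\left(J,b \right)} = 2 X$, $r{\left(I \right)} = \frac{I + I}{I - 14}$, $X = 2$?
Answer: $\frac{96}{19} \approx 5.0526$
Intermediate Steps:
$r{\left(I \right)} = \frac{2 I}{-14 + I}$
$Z{\left(J,b \right)} = 4$ ($Z{\left(J,b \right)} = 2 \cdot 2 = 4$)
$o = 4$
$o r{\left(-24 \right)} = 4 \cdot 2 \left(-24\right) \frac{1}{-14 - 24} = 4 \cdot 2 \left(-24\right) \frac{1}{-38} = 4 \cdot 2 \left(-24\right) \left(- \frac{1}{38}\right) = 4 \cdot \frac{24}{19} = \frac{96}{19}$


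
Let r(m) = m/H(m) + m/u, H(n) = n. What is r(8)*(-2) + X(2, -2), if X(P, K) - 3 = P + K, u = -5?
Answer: 21/5 ≈ 4.2000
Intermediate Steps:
r(m) = 1 - m/5 (r(m) = m/m + m/(-5) = 1 + m*(-⅕) = 1 - m/5)
X(P, K) = 3 + K + P (X(P, K) = 3 + (P + K) = 3 + (K + P) = 3 + K + P)
r(8)*(-2) + X(2, -2) = (1 - ⅕*8)*(-2) + (3 - 2 + 2) = (1 - 8/5)*(-2) + 3 = -⅗*(-2) + 3 = 6/5 + 3 = 21/5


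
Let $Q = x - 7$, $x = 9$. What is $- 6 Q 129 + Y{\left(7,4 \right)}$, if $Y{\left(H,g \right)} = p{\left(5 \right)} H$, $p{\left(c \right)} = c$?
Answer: $-1513$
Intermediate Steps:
$Y{\left(H,g \right)} = 5 H$
$Q = 2$ ($Q = 9 - 7 = 2$)
$- 6 Q 129 + Y{\left(7,4 \right)} = \left(-6\right) 2 \cdot 129 + 5 \cdot 7 = \left(-12\right) 129 + 35 = -1548 + 35 = -1513$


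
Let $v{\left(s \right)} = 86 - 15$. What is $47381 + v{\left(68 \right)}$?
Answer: $47452$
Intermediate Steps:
$v{\left(s \right)} = 71$ ($v{\left(s \right)} = 86 - 15 = 71$)
$47381 + v{\left(68 \right)} = 47381 + 71 = 47452$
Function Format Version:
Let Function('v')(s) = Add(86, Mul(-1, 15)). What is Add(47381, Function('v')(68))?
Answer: 47452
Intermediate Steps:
Function('v')(s) = 71 (Function('v')(s) = Add(86, -15) = 71)
Add(47381, Function('v')(68)) = Add(47381, 71) = 47452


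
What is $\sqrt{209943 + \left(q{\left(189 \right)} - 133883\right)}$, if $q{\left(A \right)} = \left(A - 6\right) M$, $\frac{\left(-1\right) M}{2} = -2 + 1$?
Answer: $\sqrt{76426} \approx 276.45$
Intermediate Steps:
$M = 2$ ($M = - 2 \left(-2 + 1\right) = \left(-2\right) \left(-1\right) = 2$)
$q{\left(A \right)} = -12 + 2 A$ ($q{\left(A \right)} = \left(A - 6\right) 2 = \left(-6 + A\right) 2 = -12 + 2 A$)
$\sqrt{209943 + \left(q{\left(189 \right)} - 133883\right)} = \sqrt{209943 + \left(\left(-12 + 2 \cdot 189\right) - 133883\right)} = \sqrt{209943 + \left(\left(-12 + 378\right) - 133883\right)} = \sqrt{209943 + \left(366 - 133883\right)} = \sqrt{209943 - 133517} = \sqrt{76426}$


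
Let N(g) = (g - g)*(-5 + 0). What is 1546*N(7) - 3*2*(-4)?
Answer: 24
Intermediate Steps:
N(g) = 0 (N(g) = 0*(-5) = 0)
1546*N(7) - 3*2*(-4) = 1546*0 - 3*2*(-4) = 0 - 6*(-4) = 0 + 24 = 24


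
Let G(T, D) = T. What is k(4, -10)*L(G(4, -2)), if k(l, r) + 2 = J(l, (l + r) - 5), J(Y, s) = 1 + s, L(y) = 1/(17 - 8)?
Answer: -4/3 ≈ -1.3333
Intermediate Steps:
L(y) = ⅑ (L(y) = 1/9 = ⅑)
k(l, r) = -6 + l + r (k(l, r) = -2 + (1 + ((l + r) - 5)) = -2 + (1 + (-5 + l + r)) = -2 + (-4 + l + r) = -6 + l + r)
k(4, -10)*L(G(4, -2)) = (-6 + 4 - 10)*(⅑) = -12*⅑ = -4/3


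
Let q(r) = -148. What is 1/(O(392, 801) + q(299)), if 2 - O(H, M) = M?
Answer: -1/947 ≈ -0.0010560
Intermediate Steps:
O(H, M) = 2 - M
1/(O(392, 801) + q(299)) = 1/((2 - 1*801) - 148) = 1/((2 - 801) - 148) = 1/(-799 - 148) = 1/(-947) = -1/947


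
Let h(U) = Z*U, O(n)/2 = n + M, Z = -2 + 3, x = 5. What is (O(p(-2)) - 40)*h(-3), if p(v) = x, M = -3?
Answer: 108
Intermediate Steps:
Z = 1
p(v) = 5
O(n) = -6 + 2*n (O(n) = 2*(n - 3) = 2*(-3 + n) = -6 + 2*n)
h(U) = U (h(U) = 1*U = U)
(O(p(-2)) - 40)*h(-3) = ((-6 + 2*5) - 40)*(-3) = ((-6 + 10) - 40)*(-3) = (4 - 40)*(-3) = -36*(-3) = 108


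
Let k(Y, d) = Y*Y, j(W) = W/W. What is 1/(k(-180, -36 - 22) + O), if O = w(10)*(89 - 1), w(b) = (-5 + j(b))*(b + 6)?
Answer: 1/26768 ≈ 3.7358e-5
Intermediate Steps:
j(W) = 1
w(b) = -24 - 4*b (w(b) = (-5 + 1)*(b + 6) = -4*(6 + b) = -24 - 4*b)
O = -5632 (O = (-24 - 4*10)*(89 - 1) = (-24 - 40)*88 = -64*88 = -5632)
k(Y, d) = Y²
1/(k(-180, -36 - 22) + O) = 1/((-180)² - 5632) = 1/(32400 - 5632) = 1/26768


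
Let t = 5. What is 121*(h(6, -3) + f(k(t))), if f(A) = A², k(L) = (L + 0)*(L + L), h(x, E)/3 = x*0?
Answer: 302500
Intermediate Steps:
h(x, E) = 0 (h(x, E) = 3*(x*0) = 3*0 = 0)
k(L) = 2*L² (k(L) = L*(2*L) = 2*L²)
121*(h(6, -3) + f(k(t))) = 121*(0 + (2*5²)²) = 121*(0 + (2*25)²) = 121*(0 + 50²) = 121*(0 + 2500) = 121*2500 = 302500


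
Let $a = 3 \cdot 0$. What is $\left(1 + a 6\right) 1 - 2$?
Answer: $-1$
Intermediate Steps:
$a = 0$
$\left(1 + a 6\right) 1 - 2 = \left(1 + 0 \cdot 6\right) 1 - 2 = \left(1 + 0\right) 1 - 2 = 1 \cdot 1 - 2 = 1 - 2 = -1$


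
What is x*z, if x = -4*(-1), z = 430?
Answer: 1720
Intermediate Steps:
x = 4
x*z = 4*430 = 1720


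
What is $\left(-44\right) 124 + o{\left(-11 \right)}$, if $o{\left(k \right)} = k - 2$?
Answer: $-5469$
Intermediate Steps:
$o{\left(k \right)} = -2 + k$
$\left(-44\right) 124 + o{\left(-11 \right)} = \left(-44\right) 124 - 13 = -5456 - 13 = -5469$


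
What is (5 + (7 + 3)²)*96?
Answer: 10080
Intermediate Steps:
(5 + (7 + 3)²)*96 = (5 + 10²)*96 = (5 + 100)*96 = 105*96 = 10080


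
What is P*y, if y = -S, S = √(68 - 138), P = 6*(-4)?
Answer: 24*I*√70 ≈ 200.8*I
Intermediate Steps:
P = -24
S = I*√70 (S = √(-70) = I*√70 ≈ 8.3666*I)
y = -I*√70 ≈ -8.3666*I
P*y = -(-24)*I*√70 = 24*I*√70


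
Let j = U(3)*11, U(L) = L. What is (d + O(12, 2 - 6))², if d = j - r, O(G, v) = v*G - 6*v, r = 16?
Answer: 49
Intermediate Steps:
O(G, v) = -6*v + G*v (O(G, v) = G*v - 6*v = -6*v + G*v)
j = 33 (j = 3*11 = 33)
d = 17 (d = 33 - 1*16 = 33 - 16 = 17)
(d + O(12, 2 - 6))² = (17 + (2 - 6)*(-6 + 12))² = (17 - 4*6)² = (17 - 24)² = (-7)² = 49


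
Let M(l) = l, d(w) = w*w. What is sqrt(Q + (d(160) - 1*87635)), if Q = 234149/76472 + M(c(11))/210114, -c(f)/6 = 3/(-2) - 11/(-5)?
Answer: I*sqrt(2553170781754332609330)/202876740 ≈ 249.06*I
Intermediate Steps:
d(w) = w**2
c(f) = -21/5 (c(f) = -6*(3/(-2) - 11/(-5)) = -6*(3*(-1/2) - 11*(-1/5)) = -6*(-3/2 + 11/5) = -6*7/10 = -21/5)
Q = 40998051503/13389864840 (Q = 234149/76472 - 21/5/210114 = 234149*(1/76472) - 21/5*1/210114 = 234149/76472 - 7/350190 = 40998051503/13389864840 ≈ 3.0619)
sqrt(Q + (d(160) - 1*87635)) = sqrt(40998051503/13389864840 + (160**2 - 1*87635)) = sqrt(40998051503/13389864840 + (25600 - 87635)) = sqrt(40998051503/13389864840 - 62035) = sqrt(-830599267297897/13389864840) = I*sqrt(2553170781754332609330)/202876740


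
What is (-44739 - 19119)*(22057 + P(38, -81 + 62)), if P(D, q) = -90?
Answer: -1402768686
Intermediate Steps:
(-44739 - 19119)*(22057 + P(38, -81 + 62)) = (-44739 - 19119)*(22057 - 90) = -63858*21967 = -1402768686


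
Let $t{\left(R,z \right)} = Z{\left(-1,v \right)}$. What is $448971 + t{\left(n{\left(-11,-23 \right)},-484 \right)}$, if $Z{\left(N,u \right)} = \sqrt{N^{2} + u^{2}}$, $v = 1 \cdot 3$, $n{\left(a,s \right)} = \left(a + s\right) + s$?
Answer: $448971 + \sqrt{10} \approx 4.4897 \cdot 10^{5}$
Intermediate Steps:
$n{\left(a,s \right)} = a + 2 s$
$v = 3$
$t{\left(R,z \right)} = \sqrt{10}$ ($t{\left(R,z \right)} = \sqrt{\left(-1\right)^{2} + 3^{2}} = \sqrt{1 + 9} = \sqrt{10}$)
$448971 + t{\left(n{\left(-11,-23 \right)},-484 \right)} = 448971 + \sqrt{10}$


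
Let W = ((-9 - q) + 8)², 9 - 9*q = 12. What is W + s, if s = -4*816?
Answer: -29372/9 ≈ -3263.6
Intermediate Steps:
q = -⅓ (q = 1 - ⅑*12 = 1 - 4/3 = -⅓ ≈ -0.33333)
s = -3264
W = 4/9 (W = ((-9 - 1*(-⅓)) + 8)² = ((-9 + ⅓) + 8)² = (-26/3 + 8)² = (-⅔)² = 4/9 ≈ 0.44444)
W + s = 4/9 - 3264 = -29372/9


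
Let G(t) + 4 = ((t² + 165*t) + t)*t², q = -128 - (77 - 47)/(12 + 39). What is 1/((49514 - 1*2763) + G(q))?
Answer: -83521/6639758548229 ≈ -1.2579e-8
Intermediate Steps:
q = -2186/17 (q = -128 - 30/51 = -128 - 1*10/17 = -128 - 10/17 = -2186/17 ≈ -128.59)
G(t) = -4 + t²*(t² + 166*t) (G(t) = -4 + ((t² + 165*t) + t)*t² = -4 + (t² + 166*t)*t² = -4 + t²*(t² + 166*t))
1/((49514 - 1*2763) + G(q)) = 1/((49514 - 1*2763) + (-4 + (-2186/17)⁴ + 166*(-2186/17)³)) = 1/((49514 - 2763) + (-4 + 22834979731216/83521 + 166*(-10446010856/4913))) = 1/(46751 + (-4 + 22834979731216/83521 - 1734037802096/4913)) = 1/(46751 - 6643663238500/83521) = 1/(-6639758548229/83521) = -83521/6639758548229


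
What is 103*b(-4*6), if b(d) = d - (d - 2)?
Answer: 206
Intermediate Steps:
b(d) = 2 (b(d) = d - (-2 + d) = d + (2 - d) = 2)
103*b(-4*6) = 103*2 = 206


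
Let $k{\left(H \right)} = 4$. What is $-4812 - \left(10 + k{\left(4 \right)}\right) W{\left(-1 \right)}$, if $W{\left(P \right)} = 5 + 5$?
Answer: $-4952$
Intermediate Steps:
$W{\left(P \right)} = 10$
$-4812 - \left(10 + k{\left(4 \right)}\right) W{\left(-1 \right)} = -4812 - \left(10 + 4\right) 10 = -4812 - 14 \cdot 10 = -4812 - 140 = -4952$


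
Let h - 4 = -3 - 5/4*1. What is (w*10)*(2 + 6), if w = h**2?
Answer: 5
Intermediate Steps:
h = -1/4 (h = 4 + (-3 - 5/4*1) = 4 + (-3 - 5/4) = 4 - 17/4 = -1/4 ≈ -0.25000)
w = 1/16 (w = (-1/4)**2 = 1/16 ≈ 0.062500)
(w*10)*(2 + 6) = ((1/16)*10)*(2 + 6) = (5/8)*8 = 5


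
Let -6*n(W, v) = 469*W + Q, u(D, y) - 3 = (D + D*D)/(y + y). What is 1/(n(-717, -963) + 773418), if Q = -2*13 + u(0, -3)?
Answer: 3/2488402 ≈ 1.2056e-6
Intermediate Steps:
u(D, y) = 3 + (D + D²)/(2*y) (u(D, y) = 3 + (D + D*D)/(y + y) = 3 + (D + D²)/((2*y)) = 3 + (D + D²)*(1/(2*y)) = 3 + (D + D²)/(2*y))
Q = -23 (Q = -2*13 + (½)*(0 + 0² + 6*(-3))/(-3) = -26 + (½)*(-⅓)*(0 + 0 - 18) = -26 + (½)*(-⅓)*(-18) = -26 + 3 = -23)
n(W, v) = 23/6 - 469*W/6 (n(W, v) = -(469*W - 23)/6 = -(-23 + 469*W)/6 = 23/6 - 469*W/6)
1/(n(-717, -963) + 773418) = 1/((23/6 - 469/6*(-717)) + 773418) = 1/((23/6 + 112091/2) + 773418) = 1/(168148/3 + 773418) = 1/(2488402/3) = 3/2488402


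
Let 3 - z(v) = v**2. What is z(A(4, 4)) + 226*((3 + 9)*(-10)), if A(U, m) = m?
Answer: -27133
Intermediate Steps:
z(v) = 3 - v**2
z(A(4, 4)) + 226*((3 + 9)*(-10)) = (3 - 1*4**2) + 226*((3 + 9)*(-10)) = (3 - 1*16) + 226*(12*(-10)) = (3 - 16) + 226*(-120) = -13 - 27120 = -27133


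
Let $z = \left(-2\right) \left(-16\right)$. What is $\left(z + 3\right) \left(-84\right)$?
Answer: $-2940$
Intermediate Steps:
$z = 32$
$\left(z + 3\right) \left(-84\right) = \left(32 + 3\right) \left(-84\right) = 35 \left(-84\right) = -2940$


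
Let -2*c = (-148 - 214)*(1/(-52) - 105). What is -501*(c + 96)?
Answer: 492707949/52 ≈ 9.4752e+6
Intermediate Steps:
c = -988441/52 (c = -(-148 - 214)*(1/(-52) - 105)/2 = -(-181)*(-1/52 - 105) = -(-181)*(-5461)/52 = -½*988441/26 = -988441/52 ≈ -19008.)
-501*(c + 96) = -501*(-988441/52 + 96) = -501*(-983449/52) = 492707949/52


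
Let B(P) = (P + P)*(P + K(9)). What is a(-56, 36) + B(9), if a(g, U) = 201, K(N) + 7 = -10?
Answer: 57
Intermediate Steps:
K(N) = -17 (K(N) = -7 - 10 = -17)
B(P) = 2*P*(-17 + P) (B(P) = (P + P)*(P - 17) = (2*P)*(-17 + P) = 2*P*(-17 + P))
a(-56, 36) + B(9) = 201 + 2*9*(-17 + 9) = 201 + 2*9*(-8) = 201 - 144 = 57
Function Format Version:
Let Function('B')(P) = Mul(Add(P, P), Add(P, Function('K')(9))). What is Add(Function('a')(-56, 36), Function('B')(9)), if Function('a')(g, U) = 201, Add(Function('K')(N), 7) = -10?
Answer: 57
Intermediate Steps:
Function('K')(N) = -17 (Function('K')(N) = Add(-7, -10) = -17)
Function('B')(P) = Mul(2, P, Add(-17, P)) (Function('B')(P) = Mul(Add(P, P), Add(P, -17)) = Mul(Mul(2, P), Add(-17, P)) = Mul(2, P, Add(-17, P)))
Add(Function('a')(-56, 36), Function('B')(9)) = Add(201, Mul(2, 9, Add(-17, 9))) = Add(201, Mul(2, 9, -8)) = Add(201, -144) = 57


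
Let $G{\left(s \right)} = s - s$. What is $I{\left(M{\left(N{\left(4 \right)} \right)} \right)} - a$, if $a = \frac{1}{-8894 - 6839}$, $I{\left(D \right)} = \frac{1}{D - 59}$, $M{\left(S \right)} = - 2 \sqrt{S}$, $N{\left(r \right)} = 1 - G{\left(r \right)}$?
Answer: $- \frac{15672}{959713} \approx -0.01633$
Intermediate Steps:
$G{\left(s \right)} = 0$
$N{\left(r \right)} = 1$ ($N{\left(r \right)} = 1 - 0 = 1 + 0 = 1$)
$I{\left(D \right)} = \frac{1}{-59 + D}$
$a = - \frac{1}{15733}$ ($a = \frac{1}{-15733} = - \frac{1}{15733} \approx -6.3561 \cdot 10^{-5}$)
$I{\left(M{\left(N{\left(4 \right)} \right)} \right)} - a = \frac{1}{-59 - 2 \sqrt{1}} - - \frac{1}{15733} = \frac{1}{-59 - 2} + \frac{1}{15733} = \frac{1}{-61} + \frac{1}{15733} = - \frac{1}{61} + \frac{1}{15733} = - \frac{15672}{959713}$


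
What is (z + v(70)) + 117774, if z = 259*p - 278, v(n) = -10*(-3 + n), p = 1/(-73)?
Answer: 8528039/73 ≈ 1.1682e+5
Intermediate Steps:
p = -1/73 ≈ -0.013699
v(n) = 30 - 10*n
z = -20553/73 (z = 259*(-1/73) - 278 = -259/73 - 278 = -20553/73 ≈ -281.55)
(z + v(70)) + 117774 = (-20553/73 + (30 - 10*70)) + 117774 = (-20553/73 + (30 - 700)) + 117774 = (-20553/73 - 670) + 117774 = -69463/73 + 117774 = 8528039/73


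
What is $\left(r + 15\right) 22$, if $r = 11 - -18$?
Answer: $968$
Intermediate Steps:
$r = 29$ ($r = 11 + 18 = 29$)
$\left(r + 15\right) 22 = \left(29 + 15\right) 22 = 44 \cdot 22 = 968$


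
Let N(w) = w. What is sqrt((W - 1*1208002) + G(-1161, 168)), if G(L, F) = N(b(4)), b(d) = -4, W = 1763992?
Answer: sqrt(555986) ≈ 745.64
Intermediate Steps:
G(L, F) = -4
sqrt((W - 1*1208002) + G(-1161, 168)) = sqrt((1763992 - 1*1208002) - 4) = sqrt((1763992 - 1208002) - 4) = sqrt(555990 - 4) = sqrt(555986)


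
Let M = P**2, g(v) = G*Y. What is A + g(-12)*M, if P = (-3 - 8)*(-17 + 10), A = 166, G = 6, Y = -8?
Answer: -284426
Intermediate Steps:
P = 77 (P = -11*(-7) = 77)
g(v) = -48 (g(v) = 6*(-8) = -48)
M = 5929 (M = 77**2 = 5929)
A + g(-12)*M = 166 - 48*5929 = 166 - 284592 = -284426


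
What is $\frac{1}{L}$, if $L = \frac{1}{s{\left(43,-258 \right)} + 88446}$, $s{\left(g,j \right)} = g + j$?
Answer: $88231$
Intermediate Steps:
$L = \frac{1}{88231}$ ($L = \frac{1}{\left(43 - 258\right) + 88446} = \frac{1}{-215 + 88446} = \frac{1}{88231} \approx 1.1334 \cdot 10^{-5}$)
$\frac{1}{L} = \frac{1}{\frac{1}{88231}} = 88231$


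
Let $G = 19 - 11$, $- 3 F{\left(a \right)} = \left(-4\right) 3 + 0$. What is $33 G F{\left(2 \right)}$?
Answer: $1056$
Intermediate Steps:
$F{\left(a \right)} = 4$ ($F{\left(a \right)} = - \frac{\left(-4\right) 3 + 0}{3} = - \frac{-12 + 0}{3} = \left(- \frac{1}{3}\right) \left(-12\right) = 4$)
$G = 8$ ($G = 19 - 11 = 8$)
$33 G F{\left(2 \right)} = 33 \cdot 8 \cdot 4 = 264 \cdot 4 = 1056$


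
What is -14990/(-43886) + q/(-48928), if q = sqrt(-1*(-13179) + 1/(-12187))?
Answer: 7495/21943 - sqrt(489346049066)/298142768 ≈ 0.33922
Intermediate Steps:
q = 2*sqrt(489346049066)/12187 (q = sqrt(13179 - 1/12187) = sqrt(160612472/12187) = 2*sqrt(489346049066)/12187 ≈ 114.80)
-14990/(-43886) + q/(-48928) = -14990/(-43886) + (2*sqrt(489346049066)/12187)/(-48928) = -14990*(-1/43886) + (2*sqrt(489346049066)/12187)*(-1/48928) = 7495/21943 - sqrt(489346049066)/298142768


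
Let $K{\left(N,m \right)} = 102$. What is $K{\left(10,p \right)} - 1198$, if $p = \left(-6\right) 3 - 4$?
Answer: $-1096$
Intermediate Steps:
$p = -22$ ($p = -18 - 4 = -22$)
$K{\left(10,p \right)} - 1198 = 102 - 1198 = -1096$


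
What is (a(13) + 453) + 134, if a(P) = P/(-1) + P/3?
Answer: 1735/3 ≈ 578.33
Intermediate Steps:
a(P) = -2*P/3 (a(P) = P*(-1) + P*(1/3) = -P + P/3 = -2*P/3)
(a(13) + 453) + 134 = (-2/3*13 + 453) + 134 = (-26/3 + 453) + 134 = 1333/3 + 134 = 1735/3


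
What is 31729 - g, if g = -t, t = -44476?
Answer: -12747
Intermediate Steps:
g = 44476 (g = -1*(-44476) = 44476)
31729 - g = 31729 - 1*44476 = 31729 - 44476 = -12747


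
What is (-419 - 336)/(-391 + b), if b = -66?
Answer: 755/457 ≈ 1.6521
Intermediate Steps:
(-419 - 336)/(-391 + b) = (-419 - 336)/(-391 - 66) = -755/(-457) = -755*(-1/457) = 755/457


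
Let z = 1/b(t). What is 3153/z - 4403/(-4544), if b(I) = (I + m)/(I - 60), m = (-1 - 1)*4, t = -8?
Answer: 57383779/77248 ≈ 742.85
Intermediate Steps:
m = -8 (m = -2*4 = -8)
b(I) = (-8 + I)/(-60 + I) (b(I) = (I - 8)/(I - 60) = (-8 + I)/(-60 + I))
z = 17/4 (z = 1/((-8 - 8)/(-60 - 8)) = 1/(-16/(-68)) = 1/(-1/68*(-16)) = 1/(4/17) = 17/4 ≈ 4.2500)
3153/z - 4403/(-4544) = 3153/(17/4) - 4403/(-4544) = 3153*(4/17) - 4403*(-1/4544) = 12612/17 + 4403/4544 = 57383779/77248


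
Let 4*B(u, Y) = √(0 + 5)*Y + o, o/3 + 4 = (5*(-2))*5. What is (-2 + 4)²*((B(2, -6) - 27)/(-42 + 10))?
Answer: 135/16 + 3*√5/16 ≈ 8.8568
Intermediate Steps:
o = -162 (o = -12 + 3*((5*(-2))*5) = -12 + 3*(-10*5) = -12 + 3*(-50) = -12 - 150 = -162)
B(u, Y) = -81/2 + Y*√5/4 (B(u, Y) = (√(0 + 5)*Y - 162)/4 = (√5*Y - 162)/4 = (Y*√5 - 162)/4 = (-162 + Y*√5)/4 = -81/2 + Y*√5/4)
(-2 + 4)²*((B(2, -6) - 27)/(-42 + 10)) = (-2 + 4)²*(((-81/2 + (¼)*(-6)*√5) - 27)/(-42 + 10)) = 2²*(((-81/2 - 3*√5/2) - 27)/(-32)) = 4*((-135/2 - 3*√5/2)*(-1/32)) = 4*(135/64 + 3*√5/64) = 135/16 + 3*√5/16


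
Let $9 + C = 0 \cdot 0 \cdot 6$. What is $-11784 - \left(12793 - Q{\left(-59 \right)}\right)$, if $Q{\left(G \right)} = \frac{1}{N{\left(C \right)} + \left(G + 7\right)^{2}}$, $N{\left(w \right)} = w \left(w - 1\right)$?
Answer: $- \frac{68668137}{2794} \approx -24577.0$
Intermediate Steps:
$C = -9$ ($C = -9 + 0 \cdot 0 \cdot 6 = -9 + 0 \cdot 6 = -9 + 0 = -9$)
$N{\left(w \right)} = w \left(-1 + w\right)$
$Q{\left(G \right)} = \frac{1}{90 + \left(7 + G\right)^{2}}$ ($Q{\left(G \right)} = \frac{1}{- 9 \left(-1 - 9\right) + \left(G + 7\right)^{2}} = \frac{1}{\left(-9\right) \left(-10\right) + \left(7 + G\right)^{2}} = \frac{1}{90 + \left(7 + G\right)^{2}}$)
$-11784 - \left(12793 - Q{\left(-59 \right)}\right) = -11784 - \left(12793 - \frac{1}{90 + \left(7 - 59\right)^{2}}\right) = -11784 - \left(12793 - \frac{1}{90 + \left(-52\right)^{2}}\right) = -11784 - \left(12793 - \frac{1}{90 + 2704}\right) = -11784 - \left(12793 - \frac{1}{2794}\right) = -11784 - \frac{35743641}{2794} = - \frac{68668137}{2794}$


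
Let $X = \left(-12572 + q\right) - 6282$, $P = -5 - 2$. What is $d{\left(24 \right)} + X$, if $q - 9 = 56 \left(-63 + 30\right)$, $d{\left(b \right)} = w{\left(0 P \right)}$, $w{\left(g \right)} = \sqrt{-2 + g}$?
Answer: $-20693 + i \sqrt{2} \approx -20693.0 + 1.4142 i$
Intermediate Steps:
$P = -7$
$d{\left(b \right)} = i \sqrt{2}$ ($d{\left(b \right)} = \sqrt{-2 + 0 \left(-7\right)} = \sqrt{-2 + 0} = \sqrt{-2} = i \sqrt{2}$)
$q = -1839$ ($q = 9 + 56 \left(-63 + 30\right) = 9 + 56 \left(-33\right) = 9 - 1848 = -1839$)
$X = -20693$ ($X = \left(-12572 - 1839\right) - 6282 = -14411 - 6282 = -20693$)
$d{\left(24 \right)} + X = i \sqrt{2} - 20693 = -20693 + i \sqrt{2}$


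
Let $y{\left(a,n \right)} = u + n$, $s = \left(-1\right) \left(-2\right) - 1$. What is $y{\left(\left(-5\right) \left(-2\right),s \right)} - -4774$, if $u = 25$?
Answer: $4800$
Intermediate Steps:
$s = 1$ ($s = 2 - 1 = 1$)
$y{\left(a,n \right)} = 25 + n$
$y{\left(\left(-5\right) \left(-2\right),s \right)} - -4774 = \left(25 + 1\right) - -4774 = 26 + 4774 = 4800$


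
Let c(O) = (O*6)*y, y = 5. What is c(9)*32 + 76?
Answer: 8716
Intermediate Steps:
c(O) = 30*O (c(O) = (O*6)*5 = (6*O)*5 = 30*O)
c(9)*32 + 76 = (30*9)*32 + 76 = 270*32 + 76 = 8640 + 76 = 8716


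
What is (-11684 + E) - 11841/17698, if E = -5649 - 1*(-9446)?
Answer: -139595967/17698 ≈ -7887.7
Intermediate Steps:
E = 3797 (E = -5649 + 9446 = 3797)
(-11684 + E) - 11841/17698 = (-11684 + 3797) - 11841/17698 = -7887 - 11841*1/17698 = -7887 - 11841/17698 = -139595967/17698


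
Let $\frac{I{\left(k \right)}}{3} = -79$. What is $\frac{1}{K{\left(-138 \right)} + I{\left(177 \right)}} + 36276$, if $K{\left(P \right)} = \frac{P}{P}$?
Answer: $\frac{8561135}{236} \approx 36276.0$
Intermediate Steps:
$I{\left(k \right)} = -237$ ($I{\left(k \right)} = 3 \left(-79\right) = -237$)
$K{\left(P \right)} = 1$
$\frac{1}{K{\left(-138 \right)} + I{\left(177 \right)}} + 36276 = \frac{1}{1 - 237} + 36276 = \frac{1}{-236} + 36276 = - \frac{1}{236} + 36276 = \frac{8561135}{236}$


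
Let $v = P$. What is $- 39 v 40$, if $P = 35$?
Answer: $-54600$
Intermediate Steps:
$v = 35$
$- 39 v 40 = \left(-39\right) 35 \cdot 40 = \left(-1365\right) 40 = -54600$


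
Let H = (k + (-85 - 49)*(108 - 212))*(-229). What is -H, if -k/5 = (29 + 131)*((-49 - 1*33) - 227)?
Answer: 59800144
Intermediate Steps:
k = 247200 (k = -5*(29 + 131)*((-49 - 1*33) - 227) = -800*((-49 - 33) - 227) = -800*(-82 - 227) = -800*(-309) = -5*(-49440) = 247200)
H = -59800144 (H = (247200 + (-85 - 49)*(108 - 212))*(-229) = (247200 - 134*(-104))*(-229) = (247200 + 13936)*(-229) = 261136*(-229) = -59800144)
-H = -1*(-59800144) = 59800144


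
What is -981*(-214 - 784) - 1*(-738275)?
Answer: 1717313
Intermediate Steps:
-981*(-214 - 784) - 1*(-738275) = -981*(-998) + 738275 = 979038 + 738275 = 1717313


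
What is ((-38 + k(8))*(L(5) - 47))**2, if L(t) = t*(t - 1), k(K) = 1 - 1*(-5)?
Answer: 746496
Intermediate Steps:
k(K) = 6 (k(K) = 1 + 5 = 6)
L(t) = t*(-1 + t)
((-38 + k(8))*(L(5) - 47))**2 = ((-38 + 6)*(5*(-1 + 5) - 47))**2 = (-32*(5*4 - 47))**2 = (-32*(20 - 47))**2 = (-32*(-27))**2 = 864**2 = 746496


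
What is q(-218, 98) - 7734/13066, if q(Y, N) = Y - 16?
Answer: -1532589/6533 ≈ -234.59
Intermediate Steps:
q(Y, N) = -16 + Y
q(-218, 98) - 7734/13066 = (-16 - 218) - 7734/13066 = -234 - 7734*1/13066 = -234 - 3867/6533 = -1532589/6533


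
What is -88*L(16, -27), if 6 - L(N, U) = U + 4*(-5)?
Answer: -4664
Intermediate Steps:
L(N, U) = 26 - U (L(N, U) = 6 - (U + 4*(-5)) = 6 - (U - 20) = 6 - (-20 + U) = 6 + (20 - U) = 26 - U)
-88*L(16, -27) = -88*(26 - 1*(-27)) = -88*(26 + 27) = -88*53 = -4664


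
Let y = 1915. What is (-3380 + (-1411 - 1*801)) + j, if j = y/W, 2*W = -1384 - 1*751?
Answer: -2388550/427 ≈ -5593.8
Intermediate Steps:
W = -2135/2 (W = (-1384 - 1*751)/2 = (-1384 - 751)/2 = (½)*(-2135) = -2135/2 ≈ -1067.5)
j = -766/427 (j = 1915/(-2135/2) = 1915*(-2/2135) = -766/427 ≈ -1.7939)
(-3380 + (-1411 - 1*801)) + j = (-3380 + (-1411 - 1*801)) - 766/427 = (-3380 + (-1411 - 801)) - 766/427 = (-3380 - 2212) - 766/427 = -5592 - 766/427 = -2388550/427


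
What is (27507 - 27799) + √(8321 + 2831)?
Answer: -292 + 4*√697 ≈ -186.40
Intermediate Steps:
(27507 - 27799) + √(8321 + 2831) = -292 + √11152 = -292 + 4*√697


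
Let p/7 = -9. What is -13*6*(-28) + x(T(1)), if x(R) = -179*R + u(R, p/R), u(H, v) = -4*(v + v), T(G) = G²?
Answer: 2509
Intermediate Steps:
p = -63 (p = 7*(-9) = -63)
u(H, v) = -8*v
x(R) = -179*R + 504/R (x(R) = -179*R - (-504)/R = -179*R + 504/R)
-13*6*(-28) + x(T(1)) = -13*6*(-28) + (-179*1² + 504/(1²)) = -78*(-28) + (-179*1 + 504/1) = 2184 + (-179 + 504*1) = 2184 + (-179 + 504) = 2184 + 325 = 2509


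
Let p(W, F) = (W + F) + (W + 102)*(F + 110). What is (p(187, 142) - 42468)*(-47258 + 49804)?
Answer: 78134194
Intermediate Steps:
p(W, F) = F + W + (102 + W)*(110 + F) (p(W, F) = (F + W) + (102 + W)*(110 + F) = F + W + (102 + W)*(110 + F))
(p(187, 142) - 42468)*(-47258 + 49804) = ((11220 + 103*142 + 111*187 + 142*187) - 42468)*(-47258 + 49804) = ((11220 + 14626 + 20757 + 26554) - 42468)*2546 = (73157 - 42468)*2546 = 30689*2546 = 78134194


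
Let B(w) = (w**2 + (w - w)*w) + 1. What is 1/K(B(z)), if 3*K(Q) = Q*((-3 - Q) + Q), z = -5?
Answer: -1/26 ≈ -0.038462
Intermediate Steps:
B(w) = 1 + w**2 (B(w) = (w**2 + 0*w) + 1 = (w**2 + 0) + 1 = w**2 + 1 = 1 + w**2)
K(Q) = -Q (K(Q) = (Q*((-3 - Q) + Q))/3 = (Q*(-3))/3 = (-3*Q)/3 = -Q)
1/K(B(z)) = 1/(-(1 + (-5)**2)) = 1/(-(1 + 25)) = 1/(-1*26) = 1/(-26) = -1/26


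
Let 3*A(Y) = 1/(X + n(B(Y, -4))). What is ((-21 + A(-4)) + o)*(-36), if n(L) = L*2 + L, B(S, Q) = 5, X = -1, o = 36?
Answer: -3786/7 ≈ -540.86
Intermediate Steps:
n(L) = 3*L (n(L) = 2*L + L = 3*L)
A(Y) = 1/42 (A(Y) = 1/(3*(-1 + 3*5)) = 1/(3*(-1 + 15)) = (⅓)/14 = (⅓)*(1/14) = 1/42)
((-21 + A(-4)) + o)*(-36) = ((-21 + 1/42) + 36)*(-36) = (-881/42 + 36)*(-36) = (631/42)*(-36) = -3786/7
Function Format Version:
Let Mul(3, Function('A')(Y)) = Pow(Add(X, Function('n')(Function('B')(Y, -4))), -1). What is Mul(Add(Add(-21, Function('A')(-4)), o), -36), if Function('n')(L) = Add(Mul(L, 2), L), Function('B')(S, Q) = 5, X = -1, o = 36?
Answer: Rational(-3786, 7) ≈ -540.86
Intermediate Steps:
Function('n')(L) = Mul(3, L) (Function('n')(L) = Add(Mul(2, L), L) = Mul(3, L))
Function('A')(Y) = Rational(1, 42) (Function('A')(Y) = Mul(Rational(1, 3), Pow(Add(-1, Mul(3, 5)), -1)) = Mul(Rational(1, 3), Pow(Add(-1, 15), -1)) = Mul(Rational(1, 3), Pow(14, -1)) = Mul(Rational(1, 3), Rational(1, 14)) = Rational(1, 42))
Mul(Add(Add(-21, Function('A')(-4)), o), -36) = Mul(Add(Add(-21, Rational(1, 42)), 36), -36) = Mul(Add(Rational(-881, 42), 36), -36) = Mul(Rational(631, 42), -36) = Rational(-3786, 7)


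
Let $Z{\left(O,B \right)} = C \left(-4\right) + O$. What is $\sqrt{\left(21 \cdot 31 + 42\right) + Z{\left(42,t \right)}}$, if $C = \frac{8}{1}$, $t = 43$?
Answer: $\sqrt{703} \approx 26.514$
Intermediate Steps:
$C = 8$ ($C = 8 \cdot 1 = 8$)
$Z{\left(O,B \right)} = -32 + O$ ($Z{\left(O,B \right)} = 8 \left(-4\right) + O = -32 + O$)
$\sqrt{\left(21 \cdot 31 + 42\right) + Z{\left(42,t \right)}} = \sqrt{\left(21 \cdot 31 + 42\right) + \left(-32 + 42\right)} = \sqrt{\left(651 + 42\right) + 10} = \sqrt{693 + 10} = \sqrt{703}$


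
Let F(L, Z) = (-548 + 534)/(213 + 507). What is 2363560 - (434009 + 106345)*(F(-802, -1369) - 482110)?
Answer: 15630746460413/60 ≈ 2.6051e+11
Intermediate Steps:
F(L, Z) = -7/360 (F(L, Z) = -14/720 = -14*1/720 = -7/360)
2363560 - (434009 + 106345)*(F(-802, -1369) - 482110) = 2363560 - (434009 + 106345)*(-7/360 - 482110) = 2363560 - 540354*(-173559607)/360 = 2363560 - 1*(-15630604646813/60) = 2363560 + 15630604646813/60 = 15630746460413/60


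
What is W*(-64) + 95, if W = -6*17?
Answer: 6623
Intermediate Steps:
W = -102
W*(-64) + 95 = -102*(-64) + 95 = 6528 + 95 = 6623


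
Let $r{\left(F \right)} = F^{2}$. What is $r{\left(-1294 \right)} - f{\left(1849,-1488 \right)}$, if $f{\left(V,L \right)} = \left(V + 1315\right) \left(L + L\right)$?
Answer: $11090500$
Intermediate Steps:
$f{\left(V,L \right)} = 2 L \left(1315 + V\right)$ ($f{\left(V,L \right)} = \left(1315 + V\right) 2 L = 2 L \left(1315 + V\right)$)
$r{\left(-1294 \right)} - f{\left(1849,-1488 \right)} = \left(-1294\right)^{2} - 2 \left(-1488\right) \left(1315 + 1849\right) = 1674436 - 2 \left(-1488\right) 3164 = 1674436 - -9416064 = 1674436 + 9416064 = 11090500$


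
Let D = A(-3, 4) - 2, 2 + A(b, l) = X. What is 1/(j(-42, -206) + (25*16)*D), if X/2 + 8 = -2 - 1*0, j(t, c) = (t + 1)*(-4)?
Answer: -1/9436 ≈ -0.00010598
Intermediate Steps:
j(t, c) = -4 - 4*t (j(t, c) = (1 + t)*(-4) = -4 - 4*t)
X = -20 (X = -16 + 2*(-2 - 1*0) = -16 + 2*(-2 + 0) = -16 + 2*(-2) = -16 - 4 = -20)
A(b, l) = -22 (A(b, l) = -2 - 20 = -22)
D = -24 (D = -22 - 2 = -24)
1/(j(-42, -206) + (25*16)*D) = 1/((-4 - 4*(-42)) + (25*16)*(-24)) = 1/((-4 + 168) + 400*(-24)) = 1/(164 - 9600) = 1/(-9436) = -1/9436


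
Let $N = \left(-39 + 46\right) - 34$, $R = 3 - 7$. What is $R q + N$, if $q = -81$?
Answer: $297$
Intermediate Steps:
$R = -4$ ($R = 3 - 7 = -4$)
$N = -27$ ($N = 7 - 34 = -27$)
$R q + N = \left(-4\right) \left(-81\right) - 27 = 324 - 27 = 297$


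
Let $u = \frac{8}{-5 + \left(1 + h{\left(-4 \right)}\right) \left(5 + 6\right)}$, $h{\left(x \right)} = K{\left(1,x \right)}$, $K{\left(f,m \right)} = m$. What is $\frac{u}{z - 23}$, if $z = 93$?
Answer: $- \frac{2}{665} \approx -0.0030075$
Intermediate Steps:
$h{\left(x \right)} = x$
$u = - \frac{4}{19}$ ($u = \frac{8}{-5 + \left(1 - 4\right) \left(5 + 6\right)} = \frac{8}{-5 - 33} = \frac{8}{-38} = 8 \left(- \frac{1}{38}\right) = - \frac{4}{19} \approx -0.21053$)
$\frac{u}{z - 23} = - \frac{4}{19 \left(93 - 23\right)} = - \frac{4}{19 \cdot 70} = \left(- \frac{4}{19}\right) \frac{1}{70} = - \frac{2}{665}$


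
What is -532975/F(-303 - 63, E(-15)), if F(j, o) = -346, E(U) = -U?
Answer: 532975/346 ≈ 1540.4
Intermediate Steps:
-532975/F(-303 - 63, E(-15)) = -532975/(-346) = -532975*(-1/346) = 532975/346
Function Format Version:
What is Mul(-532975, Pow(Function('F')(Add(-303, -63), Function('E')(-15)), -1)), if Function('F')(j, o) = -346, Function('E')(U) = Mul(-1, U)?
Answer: Rational(532975, 346) ≈ 1540.4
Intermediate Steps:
Mul(-532975, Pow(Function('F')(Add(-303, -63), Function('E')(-15)), -1)) = Mul(-532975, Pow(-346, -1)) = Mul(-532975, Rational(-1, 346)) = Rational(532975, 346)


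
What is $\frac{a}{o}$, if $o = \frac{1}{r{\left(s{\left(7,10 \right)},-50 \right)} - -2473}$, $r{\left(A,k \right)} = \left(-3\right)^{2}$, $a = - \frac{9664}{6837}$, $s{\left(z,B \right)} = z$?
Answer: $- \frac{23986048}{6837} \approx -3508.3$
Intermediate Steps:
$a = - \frac{9664}{6837}$ ($a = \left(-9664\right) \frac{1}{6837} = - \frac{9664}{6837} \approx -1.4135$)
$r{\left(A,k \right)} = 9$
$o = \frac{1}{2482}$ ($o = \frac{1}{9 - -2473} = \frac{1}{9 + \left(-2212 + 4685\right)} = \frac{1}{9 + 2473} = \frac{1}{2482} \approx 0.0004029$)
$\frac{a}{o} = - \frac{9664 \frac{1}{\frac{1}{2482}}}{6837} = \left(- \frac{9664}{6837}\right) 2482 = - \frac{23986048}{6837}$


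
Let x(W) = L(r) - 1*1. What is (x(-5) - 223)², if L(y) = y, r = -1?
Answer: 50625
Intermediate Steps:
x(W) = -2 (x(W) = -1 - 1*1 = -1 - 1 = -2)
(x(-5) - 223)² = (-2 - 223)² = (-225)² = 50625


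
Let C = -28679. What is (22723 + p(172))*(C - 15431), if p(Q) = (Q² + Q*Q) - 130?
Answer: -3606477710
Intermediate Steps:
p(Q) = -130 + 2*Q² (p(Q) = (Q² + Q²) - 130 = 2*Q² - 130 = -130 + 2*Q²)
(22723 + p(172))*(C - 15431) = (22723 + (-130 + 2*172²))*(-28679 - 15431) = (22723 + (-130 + 2*29584))*(-44110) = (22723 + (-130 + 59168))*(-44110) = (22723 + 59038)*(-44110) = 81761*(-44110) = -3606477710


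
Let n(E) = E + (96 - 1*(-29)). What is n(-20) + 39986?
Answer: 40091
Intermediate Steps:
n(E) = 125 + E (n(E) = E + (96 + 29) = E + 125 = 125 + E)
n(-20) + 39986 = (125 - 20) + 39986 = 105 + 39986 = 40091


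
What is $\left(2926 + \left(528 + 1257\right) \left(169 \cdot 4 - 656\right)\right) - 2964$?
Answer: $35662$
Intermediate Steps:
$\left(2926 + \left(528 + 1257\right) \left(169 \cdot 4 - 656\right)\right) - 2964 = \left(2926 + 1785 \left(676 - 656\right)\right) - 2964 = \left(2926 + 1785 \cdot 20\right) - 2964 = \left(2926 + 35700\right) - 2964 = 38626 - 2964 = 35662$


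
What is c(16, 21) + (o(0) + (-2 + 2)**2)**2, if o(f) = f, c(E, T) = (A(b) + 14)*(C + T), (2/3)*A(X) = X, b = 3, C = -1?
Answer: 370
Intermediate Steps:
A(X) = 3*X/2
c(E, T) = -37/2 + 37*T/2 (c(E, T) = ((3/2)*3 + 14)*(-1 + T) = (9/2 + 14)*(-1 + T) = 37*(-1 + T)/2 = -37/2 + 37*T/2)
c(16, 21) + (o(0) + (-2 + 2)**2)**2 = (-37/2 + (37/2)*21) + (0 + (-2 + 2)**2)**2 = (-37/2 + 777/2) + (0 + 0**2)**2 = 370 + (0 + 0)**2 = 370 + 0**2 = 370 + 0 = 370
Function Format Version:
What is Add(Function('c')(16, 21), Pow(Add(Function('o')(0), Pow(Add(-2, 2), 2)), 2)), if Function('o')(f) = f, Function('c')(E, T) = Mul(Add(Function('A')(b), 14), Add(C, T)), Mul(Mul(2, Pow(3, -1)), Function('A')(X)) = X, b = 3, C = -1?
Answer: 370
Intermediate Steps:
Function('A')(X) = Mul(Rational(3, 2), X)
Function('c')(E, T) = Add(Rational(-37, 2), Mul(Rational(37, 2), T)) (Function('c')(E, T) = Mul(Add(Mul(Rational(3, 2), 3), 14), Add(-1, T)) = Mul(Add(Rational(9, 2), 14), Add(-1, T)) = Mul(Rational(37, 2), Add(-1, T)) = Add(Rational(-37, 2), Mul(Rational(37, 2), T)))
Add(Function('c')(16, 21), Pow(Add(Function('o')(0), Pow(Add(-2, 2), 2)), 2)) = Add(Add(Rational(-37, 2), Mul(Rational(37, 2), 21)), Pow(Add(0, Pow(Add(-2, 2), 2)), 2)) = Add(Add(Rational(-37, 2), Rational(777, 2)), Pow(Add(0, Pow(0, 2)), 2)) = Add(370, Pow(Add(0, 0), 2)) = Add(370, Pow(0, 2)) = Add(370, 0) = 370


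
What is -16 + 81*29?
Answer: 2333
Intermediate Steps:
-16 + 81*29 = -16 + 2349 = 2333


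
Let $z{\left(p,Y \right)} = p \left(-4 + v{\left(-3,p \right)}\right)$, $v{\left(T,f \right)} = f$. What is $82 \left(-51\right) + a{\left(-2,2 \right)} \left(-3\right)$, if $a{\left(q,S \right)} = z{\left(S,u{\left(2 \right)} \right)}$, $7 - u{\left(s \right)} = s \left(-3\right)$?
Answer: $-4170$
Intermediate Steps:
$u{\left(s \right)} = 7 + 3 s$ ($u{\left(s \right)} = 7 - s \left(-3\right) = 7 - - 3 s = 7 + 3 s$)
$z{\left(p,Y \right)} = p \left(-4 + p\right)$
$a{\left(q,S \right)} = S \left(-4 + S\right)$
$82 \left(-51\right) + a{\left(-2,2 \right)} \left(-3\right) = 82 \left(-51\right) + 2 \left(-4 + 2\right) \left(-3\right) = -4182 + 2 \left(-2\right) \left(-3\right) = -4182 - -12 = -4182 + 12 = -4170$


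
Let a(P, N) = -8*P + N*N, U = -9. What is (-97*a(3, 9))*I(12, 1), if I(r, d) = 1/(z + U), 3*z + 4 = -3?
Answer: 16587/34 ≈ 487.85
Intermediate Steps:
z = -7/3 (z = -4/3 + (⅓)*(-3) = -4/3 - 1 = -7/3 ≈ -2.3333)
I(r, d) = -3/34 (I(r, d) = 1/(-7/3 - 9) = 1/(-34/3) = -3/34)
a(P, N) = N² - 8*P (a(P, N) = -8*P + N² = N² - 8*P)
(-97*a(3, 9))*I(12, 1) = -97*(9² - 8*3)*(-3/34) = -97*(81 - 24)*(-3/34) = -97*57*(-3/34) = -5529*(-3/34) = 16587/34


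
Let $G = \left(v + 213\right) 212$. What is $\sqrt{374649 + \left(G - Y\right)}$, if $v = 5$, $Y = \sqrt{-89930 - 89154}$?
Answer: $\sqrt{420865 - 2 i \sqrt{44771}} \approx 648.74 - 0.326 i$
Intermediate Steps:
$Y = 2 i \sqrt{44771}$ ($Y = \sqrt{-179084} = 2 i \sqrt{44771} \approx 423.18 i$)
$G = 46216$ ($G = \left(5 + 213\right) 212 = 218 \cdot 212 = 46216$)
$\sqrt{374649 + \left(G - Y\right)} = \sqrt{374649 + \left(46216 - 2 i \sqrt{44771}\right)} = \sqrt{420865 - 2 i \sqrt{44771}}$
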